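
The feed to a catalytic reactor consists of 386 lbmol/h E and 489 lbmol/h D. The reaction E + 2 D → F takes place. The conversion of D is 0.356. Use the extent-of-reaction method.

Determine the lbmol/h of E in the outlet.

299 lbmol/h

D reacted = 0.356 × 489 = 174.1 lbmol/h; ν_D = −2, so ξ = 174.1/2 = 87.04 lbmol/h.
Outlet amounts (n = n₀ + ν ξ):
  E: 386 − 1(87.04) = 299
  D: 489 − 2(87.04) = 314.9
  F: 0 + 1(87.04) = 87.04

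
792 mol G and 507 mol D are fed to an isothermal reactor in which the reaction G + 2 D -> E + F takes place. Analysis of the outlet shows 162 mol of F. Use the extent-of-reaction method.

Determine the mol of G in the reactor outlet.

For F: n = n₀ + 1ξ → 162 = 0 + 1ξ, giving ξ = 162 mol.
Outlet amounts (n = n₀ + ν ξ):
  G: 792 − 1(162) = 630
  D: 507 − 2(162) = 183
  E: 0 + 1(162) = 162
  F: 0 + 1(162) = 162

630 mol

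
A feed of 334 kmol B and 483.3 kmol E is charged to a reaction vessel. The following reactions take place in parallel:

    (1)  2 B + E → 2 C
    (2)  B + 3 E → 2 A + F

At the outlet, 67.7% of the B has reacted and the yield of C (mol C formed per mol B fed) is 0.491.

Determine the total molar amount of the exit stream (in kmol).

Yield of C: 2ξ₁ / 334 = 0.491 → ξ₁ = 82 kmol.
Conversion of B: 2ξ₁ + 1ξ₂ = 0.677 × 334 = 226.1 → ξ₂ = 62.12 kmol.
Outlet amounts (n = n₀ + Σ ν·ξ):
  B: 334 − 2(82) − 1(62.12) = 107.9
  E: 483.3 − 1(82) − 3(62.12) = 214.9
  C: 0 + 2(82) = 164
  A: 0 + 2(62.12) = 124.2
  F: 0 + 1(62.12) = 62.12
Total out = 107.9 + 214.9 + 164 + 124.2 + 62.12 = 673.2 kmol.

673 kmol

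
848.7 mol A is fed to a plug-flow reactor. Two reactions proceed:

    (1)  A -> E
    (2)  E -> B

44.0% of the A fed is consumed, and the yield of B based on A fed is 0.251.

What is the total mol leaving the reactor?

Conversion of A: A consumed = 1ξ₁ = 0.44 × 848.7 → ξ₁ = 373.4 mol.
Yield of B: 1ξ₂ / 848.7 = 0.251 → ξ₂ = 213 mol.
Outlet amounts (n = n₀ + Σ ν·ξ):
  A: 848.7 − 1(373.4) = 475.3
  E: 0 + 1(373.4) − 1(213) = 160.4
  B: 0 + 1(213) = 213
Total out = 475.3 + 160.4 + 213 = 848.7 mol.

849 mol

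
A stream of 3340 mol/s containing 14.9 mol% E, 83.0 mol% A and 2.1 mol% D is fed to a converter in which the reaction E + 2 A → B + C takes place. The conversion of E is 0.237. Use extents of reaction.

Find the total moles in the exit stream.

E reacted = 0.237 × 497.7 = 117.9 mol/s; ν_E = −1, so ξ = 117.9/1 = 117.9 mol/s.
Outlet amounts (n = n₀ + ν ξ):
  E: 497.7 − 1(117.9) = 379.7
  A: 2772 − 2(117.9) = 2536
  B: 0 + 1(117.9) = 117.9
  C: 0 + 1(117.9) = 117.9
  D: 70.14 (inert)
Total out = 379.7 + 2536 + 117.9 + 117.9 + 70.14 = 3222 mol/s.

3220 mol/s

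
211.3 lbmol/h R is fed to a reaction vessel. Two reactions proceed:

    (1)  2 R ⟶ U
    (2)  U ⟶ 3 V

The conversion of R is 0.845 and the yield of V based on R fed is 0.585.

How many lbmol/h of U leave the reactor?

48.1 lbmol/h

Conversion of R: R consumed = 2ξ₁ = 0.845 × 211.3 → ξ₁ = 89.27 lbmol/h.
Yield of V: 3ξ₂ / 211.3 = 0.585 → ξ₂ = 41.2 lbmol/h.
Outlet amounts (n = n₀ + Σ ν·ξ):
  R: 211.3 − 2(89.27) = 32.75
  U: 0 + 1(89.27) − 1(41.2) = 48.07
  V: 0 + 3(41.2) = 123.6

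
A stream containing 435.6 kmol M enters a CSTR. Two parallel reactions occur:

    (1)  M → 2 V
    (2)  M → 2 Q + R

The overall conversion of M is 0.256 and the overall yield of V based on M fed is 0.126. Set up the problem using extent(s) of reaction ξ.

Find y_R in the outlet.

0.133

Yield of V: 2ξ₁ / 435.6 = 0.126 → ξ₁ = 27.44 kmol.
Conversion of M: 1ξ₁ + 1ξ₂ = 0.256 × 435.6 = 111.5 → ξ₂ = 84.07 kmol.
Outlet amounts (n = n₀ + Σ ν·ξ):
  M: 435.6 − 1(27.44) − 1(84.07) = 324.1
  V: 0 + 2(27.44) = 54.89
  Q: 0 + 2(84.07) = 168.1
  R: 0 + 1(84.07) = 84.07
Total out = 631.2 kmol; y_R = 84.07 / 631.2 = 0.1332.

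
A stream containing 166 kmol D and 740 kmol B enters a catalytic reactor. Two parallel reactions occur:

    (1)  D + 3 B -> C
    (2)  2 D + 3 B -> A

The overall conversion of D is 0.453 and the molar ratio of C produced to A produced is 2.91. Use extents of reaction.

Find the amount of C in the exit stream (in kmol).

44.6 kmol

Conversion of D: D consumed = 0.453 × 166 = 75.2 kmol = 1ξ₁ + 2ξ₂.
Selectivity: 1ξ₁ / (1ξ₂) = 2.91 → ξ₁ = 2.91 ξ₂.
Substitute: (1·2.91 + 2) ξ₂ = 75.2 → ξ₂ = 15.32 kmol, ξ₁ = 44.57 kmol.
Outlet amounts (n = n₀ + Σ ν·ξ):
  D: 166 − 1(44.57) − 2(15.32) = 90.8
  B: 740 − 3(44.57) − 3(15.32) = 560.4
  C: 0 + 1(44.57) = 44.57
  A: 0 + 1(15.32) = 15.32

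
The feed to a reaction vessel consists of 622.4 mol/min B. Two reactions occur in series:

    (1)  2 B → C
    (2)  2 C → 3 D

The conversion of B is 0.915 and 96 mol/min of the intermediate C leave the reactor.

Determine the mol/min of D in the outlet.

Conversion of B: B consumed = 2ξ₁ = 0.915 × 622.4 → ξ₁ = 284.7 mol/min.
C balance: n_C = 0 + 1ξ₁ − 2ξ₂ = 96 → ξ₂ = (1·284.7 − 96)/2 = 94.37 mol/min.
Outlet amounts (n = n₀ + Σ ν·ξ):
  B: 622.4 − 2(284.7) = 52.9
  C: 0 + 1(284.7) − 2(94.37) = 96
  D: 0 + 3(94.37) = 283.1

283 mol/min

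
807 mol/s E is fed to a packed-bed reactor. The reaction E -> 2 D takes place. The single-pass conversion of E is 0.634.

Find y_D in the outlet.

0.776

E reacted = 0.634 × 807 = 511.6 mol/s; ν_E = −1, so ξ = 511.6/1 = 511.6 mol/s.
Outlet amounts (n = n₀ + ν ξ):
  E: 807 − 1(511.6) = 295.4
  D: 0 + 2(511.6) = 1023
Total out = 1319 mol/s; y_D = 1023 / 1319 = 0.776.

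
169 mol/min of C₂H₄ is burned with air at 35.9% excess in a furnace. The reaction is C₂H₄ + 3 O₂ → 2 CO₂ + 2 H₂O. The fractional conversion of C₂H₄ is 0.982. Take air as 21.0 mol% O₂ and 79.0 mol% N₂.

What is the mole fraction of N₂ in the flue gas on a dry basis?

0.831

Stoichiometric O₂ = 3 × 169 = 507 mol/min; O₂ fed = 507 × 1.359 = 689 mol/min.
N₂ fed = 689 × 79/21 = 2592 mol/min.
Fuel reacted = 0.982 × 169 → ξ = 166 mol/min.
Outlet (n = n₀ + ν ξ):
  C₂H₄: 169 − 1(166) = 3.042
  O₂: 689 − 3(166) = 191.1
  N₂: 2592 (inert)
  CO₂: 0 + 2(166) = 331.9
  H₂O: 0 + 2(166) = 331.9
Dry total = 3118 mol/min; y_N₂ (dry) = 2592 / 3118 = 0.8313.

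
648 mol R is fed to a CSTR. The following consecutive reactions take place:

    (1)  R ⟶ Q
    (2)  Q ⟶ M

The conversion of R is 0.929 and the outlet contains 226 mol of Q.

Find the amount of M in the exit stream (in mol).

376 mol

Conversion of R: R consumed = 1ξ₁ = 0.929 × 648 → ξ₁ = 602 mol.
Q balance: n_Q = 0 + 1ξ₁ − 1ξ₂ = 226 → ξ₂ = (1·602 − 226)/1 = 376 mol.
Outlet amounts (n = n₀ + Σ ν·ξ):
  R: 648 − 1(602) = 46.01
  Q: 0 + 1(602) − 1(376) = 226
  M: 0 + 1(376) = 376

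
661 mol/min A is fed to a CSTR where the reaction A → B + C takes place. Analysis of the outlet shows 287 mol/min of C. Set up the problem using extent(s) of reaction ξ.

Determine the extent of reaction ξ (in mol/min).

For C: n = n₀ + 1ξ → 287 = 0 + 1ξ, giving ξ = 287 mol/min.
Outlet amounts (n = n₀ + ν ξ):
  A: 661 − 1(287) = 374
  B: 0 + 1(287) = 287
  C: 0 + 1(287) = 287

ξ = 287 mol/min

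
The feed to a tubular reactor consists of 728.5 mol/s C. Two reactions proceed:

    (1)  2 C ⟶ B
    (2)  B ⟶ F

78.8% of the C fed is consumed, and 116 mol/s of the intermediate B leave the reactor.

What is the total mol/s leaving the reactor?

Conversion of C: C consumed = 2ξ₁ = 0.788 × 728.5 → ξ₁ = 287 mol/s.
B balance: n_B = 0 + 1ξ₁ − 1ξ₂ = 116 → ξ₂ = (1·287 − 116)/1 = 171 mol/s.
Outlet amounts (n = n₀ + Σ ν·ξ):
  C: 728.5 − 2(287) = 154.4
  B: 0 + 1(287) − 1(171) = 116
  F: 0 + 1(171) = 171
Total out = 154.4 + 116 + 171 = 441.5 mol/s.

441 mol/s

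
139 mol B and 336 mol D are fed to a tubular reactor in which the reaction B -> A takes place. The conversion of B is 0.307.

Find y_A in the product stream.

B reacted = 0.307 × 139 = 42.67 mol; ν_B = −1, so ξ = 42.67/1 = 42.67 mol.
Outlet amounts (n = n₀ + ν ξ):
  B: 139 − 1(42.67) = 96.33
  A: 0 + 1(42.67) = 42.67
  D: 336 (inert)
Total out = 475 mol; y_A = 42.67 / 475 = 0.08984.

0.0898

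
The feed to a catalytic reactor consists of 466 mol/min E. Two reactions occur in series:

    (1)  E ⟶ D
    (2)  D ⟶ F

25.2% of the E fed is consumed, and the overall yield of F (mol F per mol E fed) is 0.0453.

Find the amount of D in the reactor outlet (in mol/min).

Conversion of E: E consumed = 1ξ₁ = 0.252 × 466 → ξ₁ = 117.4 mol/min.
Yield of F: 1ξ₂ / 466 = 0.0453 → ξ₂ = 21.11 mol/min.
Outlet amounts (n = n₀ + Σ ν·ξ):
  E: 466 − 1(117.4) = 348.6
  D: 0 + 1(117.4) − 1(21.11) = 96.32
  F: 0 + 1(21.11) = 21.11

96.3 mol/min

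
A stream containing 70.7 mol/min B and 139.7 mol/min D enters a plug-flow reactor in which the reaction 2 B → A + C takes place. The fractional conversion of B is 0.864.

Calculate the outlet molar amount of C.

B reacted = 0.864 × 70.7 = 61.08 mol/min; ν_B = −2, so ξ = 61.08/2 = 30.54 mol/min.
Outlet amounts (n = n₀ + ν ξ):
  B: 70.7 − 2(30.54) = 9.615
  A: 0 + 1(30.54) = 30.54
  C: 0 + 1(30.54) = 30.54
  D: 139.7 (inert)

30.5 mol/min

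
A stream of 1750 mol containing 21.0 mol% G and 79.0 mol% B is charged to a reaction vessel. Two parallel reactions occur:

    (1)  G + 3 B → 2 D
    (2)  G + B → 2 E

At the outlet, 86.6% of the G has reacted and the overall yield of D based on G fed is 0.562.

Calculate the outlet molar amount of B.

Yield of D: 2ξ₁ / 367.5 = 0.562 → ξ₁ = 103.3 mol.
Conversion of G: 1ξ₁ + 1ξ₂ = 0.866 × 367.5 = 318.3 → ξ₂ = 215 mol.
Outlet amounts (n = n₀ + Σ ν·ξ):
  G: 367.5 − 1(103.3) − 1(215) = 49.25
  B: 1382 − 3(103.3) − 1(215) = 857.7
  D: 0 + 2(103.3) = 206.5
  E: 0 + 2(215) = 430

858 mol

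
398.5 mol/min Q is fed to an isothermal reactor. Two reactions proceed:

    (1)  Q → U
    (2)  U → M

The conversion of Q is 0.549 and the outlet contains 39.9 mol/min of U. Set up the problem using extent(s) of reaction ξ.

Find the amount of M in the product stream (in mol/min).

Conversion of Q: Q consumed = 1ξ₁ = 0.549 × 398.5 → ξ₁ = 218.8 mol/min.
U balance: n_U = 0 + 1ξ₁ − 1ξ₂ = 39.9 → ξ₂ = (1·218.8 − 39.9)/1 = 178.9 mol/min.
Outlet amounts (n = n₀ + Σ ν·ξ):
  Q: 398.5 − 1(218.8) = 179.7
  U: 0 + 1(218.8) − 1(178.9) = 39.9
  M: 0 + 1(178.9) = 178.9

179 mol/min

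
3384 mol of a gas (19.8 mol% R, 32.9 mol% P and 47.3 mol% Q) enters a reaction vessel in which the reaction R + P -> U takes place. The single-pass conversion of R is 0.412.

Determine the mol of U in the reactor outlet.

R reacted = 0.412 × 670 = 276.1 mol; ν_R = −1, so ξ = 276.1/1 = 276.1 mol.
Outlet amounts (n = n₀ + ν ξ):
  R: 670 − 1(276.1) = 394
  P: 1113 − 1(276.1) = 837.3
  U: 0 + 1(276.1) = 276.1
  Q: 1601 (inert)

276 mol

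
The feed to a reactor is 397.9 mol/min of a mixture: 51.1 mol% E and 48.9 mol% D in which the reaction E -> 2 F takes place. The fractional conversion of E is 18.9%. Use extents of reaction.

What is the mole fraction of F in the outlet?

E reacted = 0.189 × 203.3 = 38.43 mol/min; ν_E = −1, so ξ = 38.43/1 = 38.43 mol/min.
Outlet amounts (n = n₀ + ν ξ):
  E: 203.3 − 1(38.43) = 164.9
  F: 0 + 2(38.43) = 76.86
  D: 194.6 (inert)
Total out = 436.3 mol/min; y_F = 76.86 / 436.3 = 0.1761.

0.176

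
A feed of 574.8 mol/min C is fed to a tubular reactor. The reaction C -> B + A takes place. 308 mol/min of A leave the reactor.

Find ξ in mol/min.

ξ = 308 mol/min

For A: n = n₀ + 1ξ → 308 = 0 + 1ξ, giving ξ = 308 mol/min.
Outlet amounts (n = n₀ + ν ξ):
  C: 574.8 − 1(308) = 266.8
  B: 0 + 1(308) = 308
  A: 0 + 1(308) = 308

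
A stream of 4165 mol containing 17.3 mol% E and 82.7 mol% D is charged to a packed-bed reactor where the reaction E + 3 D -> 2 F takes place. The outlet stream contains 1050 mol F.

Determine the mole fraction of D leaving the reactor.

For F: n = n₀ + 2ξ → 1050 = 0 + 2ξ, giving ξ = 525 mol.
Outlet amounts (n = n₀ + ν ξ):
  E: 720.5 − 1(525) = 195.5
  D: 3444 − 3(525) = 1869
  F: 0 + 2(525) = 1050
Total out = 3115 mol; y_D = 1869 / 3115 = 0.6001.

0.6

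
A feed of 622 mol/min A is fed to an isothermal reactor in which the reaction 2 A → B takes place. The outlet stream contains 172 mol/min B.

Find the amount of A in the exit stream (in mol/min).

For B: n = n₀ + 1ξ → 172 = 0 + 1ξ, giving ξ = 172 mol/min.
Outlet amounts (n = n₀ + ν ξ):
  A: 622 − 2(172) = 278
  B: 0 + 1(172) = 172

278 mol/min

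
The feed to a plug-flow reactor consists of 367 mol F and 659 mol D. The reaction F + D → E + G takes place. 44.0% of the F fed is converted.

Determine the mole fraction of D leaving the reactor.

F reacted = 0.44 × 367 = 161.5 mol; ν_F = −1, so ξ = 161.5/1 = 161.5 mol.
Outlet amounts (n = n₀ + ν ξ):
  F: 367 − 1(161.5) = 205.5
  D: 659 − 1(161.5) = 497.5
  E: 0 + 1(161.5) = 161.5
  G: 0 + 1(161.5) = 161.5
Total out = 1026 mol; y_D = 497.5 / 1026 = 0.4849.

0.485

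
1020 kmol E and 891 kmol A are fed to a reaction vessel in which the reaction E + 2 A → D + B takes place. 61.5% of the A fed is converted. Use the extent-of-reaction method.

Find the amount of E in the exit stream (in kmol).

A reacted = 0.615 × 891 = 548 kmol; ν_A = −2, so ξ = 548/2 = 274 kmol.
Outlet amounts (n = n₀ + ν ξ):
  E: 1020 − 1(274) = 746
  A: 891 − 2(274) = 343
  D: 0 + 1(274) = 274
  B: 0 + 1(274) = 274

746 kmol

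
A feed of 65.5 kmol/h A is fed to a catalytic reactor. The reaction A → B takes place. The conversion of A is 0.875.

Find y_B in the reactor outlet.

0.875

A reacted = 0.875 × 65.5 = 57.31 kmol/h; ν_A = −1, so ξ = 57.31/1 = 57.31 kmol/h.
Outlet amounts (n = n₀ + ν ξ):
  A: 65.5 − 1(57.31) = 8.188
  B: 0 + 1(57.31) = 57.31
Total out = 65.5 kmol/h; y_B = 57.31 / 65.5 = 0.875.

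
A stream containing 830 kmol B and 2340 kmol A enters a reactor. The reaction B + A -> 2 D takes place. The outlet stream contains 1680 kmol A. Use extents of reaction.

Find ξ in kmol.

ξ = 660 kmol

For A: n = n₀ − 1ξ → 1680 = 2340 − 1ξ, giving ξ = 660 kmol.
Outlet amounts (n = n₀ + ν ξ):
  B: 830 − 1(660) = 170
  A: 2340 − 1(660) = 1680
  D: 0 + 2(660) = 1320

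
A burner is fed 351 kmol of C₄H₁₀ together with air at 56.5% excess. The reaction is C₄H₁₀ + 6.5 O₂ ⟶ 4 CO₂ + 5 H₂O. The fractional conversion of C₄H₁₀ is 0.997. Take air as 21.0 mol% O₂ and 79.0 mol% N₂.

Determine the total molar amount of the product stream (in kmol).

17900 kmol

Stoichiometric O₂ = 6.5 × 351 = 2282 kmol; O₂ fed = 2282 × 1.565 = 3571 kmol.
N₂ fed = 3571 × 79/21 = 13430 kmol.
Fuel reacted = 0.997 × 351 → ξ = 349.9 kmol.
Outlet (n = n₀ + ν ξ):
  C₄H₁₀: 351 − 1(349.9) = 1.053
  O₂: 3571 − 6.5(349.9) = 1296
  N₂: 13430 (inert)
  CO₂: 0 + 4(349.9) = 1400
  H₂O: 0 + 5(349.9) = 1750
Total out = 1.053 + 1296 + 13430 + 1400 + 1750 = 17880 kmol.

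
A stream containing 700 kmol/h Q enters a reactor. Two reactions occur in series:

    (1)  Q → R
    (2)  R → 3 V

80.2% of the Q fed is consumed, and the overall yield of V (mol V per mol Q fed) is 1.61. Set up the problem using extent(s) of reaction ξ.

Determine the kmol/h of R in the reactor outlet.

Conversion of Q: Q consumed = 1ξ₁ = 0.802 × 700 → ξ₁ = 561.4 kmol/h.
Yield of V: 3ξ₂ / 700 = 1.61 → ξ₂ = 375.7 kmol/h.
Outlet amounts (n = n₀ + Σ ν·ξ):
  Q: 700 − 1(561.4) = 138.6
  R: 0 + 1(561.4) − 1(375.7) = 185.7
  V: 0 + 3(375.7) = 1127

186 kmol/h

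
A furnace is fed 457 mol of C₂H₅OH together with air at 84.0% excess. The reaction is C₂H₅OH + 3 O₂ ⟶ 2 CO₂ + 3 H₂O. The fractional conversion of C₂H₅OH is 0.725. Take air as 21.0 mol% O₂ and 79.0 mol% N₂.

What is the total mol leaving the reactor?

Stoichiometric O₂ = 3 × 457 = 1371 mol; O₂ fed = 1371 × 1.840 = 2523 mol.
N₂ fed = 2523 × 79/21 = 9490 mol.
Fuel reacted = 0.725 × 457 → ξ = 331.3 mol.
Outlet (n = n₀ + ν ξ):
  C₂H₅OH: 457 − 1(331.3) = 125.7
  O₂: 2523 − 3(331.3) = 1529
  N₂: 9490 (inert)
  CO₂: 0 + 2(331.3) = 662.6
  H₂O: 0 + 3(331.3) = 994
Total out = 125.7 + 1529 + 9490 + 662.6 + 994 = 12800 mol.

12800 mol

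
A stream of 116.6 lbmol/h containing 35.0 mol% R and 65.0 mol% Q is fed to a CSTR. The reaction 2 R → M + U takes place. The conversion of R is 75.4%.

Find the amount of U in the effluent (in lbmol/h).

R reacted = 0.754 × 40.81 = 30.77 lbmol/h; ν_R = −2, so ξ = 30.77/2 = 15.39 lbmol/h.
Outlet amounts (n = n₀ + ν ξ):
  R: 40.81 − 2(15.39) = 10.04
  M: 0 + 1(15.39) = 15.39
  U: 0 + 1(15.39) = 15.39
  Q: 75.79 (inert)

15.4 lbmol/h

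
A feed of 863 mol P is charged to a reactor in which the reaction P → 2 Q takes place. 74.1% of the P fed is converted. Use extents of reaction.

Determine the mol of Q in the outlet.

P reacted = 0.741 × 863 = 639.5 mol; ν_P = −1, so ξ = 639.5/1 = 639.5 mol.
Outlet amounts (n = n₀ + ν ξ):
  P: 863 − 1(639.5) = 223.5
  Q: 0 + 2(639.5) = 1279

1280 mol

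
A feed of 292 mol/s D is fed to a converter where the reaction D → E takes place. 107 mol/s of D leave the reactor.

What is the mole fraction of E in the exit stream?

For D: n = n₀ − 1ξ → 107 = 292 − 1ξ, giving ξ = 185 mol/s.
Outlet amounts (n = n₀ + ν ξ):
  D: 292 − 1(185) = 107
  E: 0 + 1(185) = 185
Total out = 292 mol/s; y_E = 185 / 292 = 0.6336.

0.634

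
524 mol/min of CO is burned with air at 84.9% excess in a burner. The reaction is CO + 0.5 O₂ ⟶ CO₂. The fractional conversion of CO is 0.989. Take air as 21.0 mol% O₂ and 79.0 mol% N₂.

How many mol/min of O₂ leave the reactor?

225 mol/min

Stoichiometric O₂ = 0.5 × 524 = 262 mol/min; O₂ fed = 262 × 1.849 = 484.4 mol/min.
N₂ fed = 484.4 × 79/21 = 1822 mol/min.
Fuel reacted = 0.989 × 524 → ξ = 518.2 mol/min.
Outlet (n = n₀ + ν ξ):
  CO: 524 − 1(518.2) = 5.764
  O₂: 484.4 − 0.5(518.2) = 225.3
  N₂: 1822 (inert)
  CO₂: 0 + 1(518.2) = 518.2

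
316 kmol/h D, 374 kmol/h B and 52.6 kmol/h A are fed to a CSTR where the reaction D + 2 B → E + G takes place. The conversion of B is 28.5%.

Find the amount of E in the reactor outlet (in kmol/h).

B reacted = 0.285 × 374 = 106.6 kmol/h; ν_B = −2, so ξ = 106.6/2 = 53.29 kmol/h.
Outlet amounts (n = n₀ + ν ξ):
  D: 316 − 1(53.29) = 262.7
  B: 374 − 2(53.29) = 267.4
  E: 0 + 1(53.29) = 53.29
  G: 0 + 1(53.29) = 53.29
  A: 52.6 (inert)

53.3 kmol/h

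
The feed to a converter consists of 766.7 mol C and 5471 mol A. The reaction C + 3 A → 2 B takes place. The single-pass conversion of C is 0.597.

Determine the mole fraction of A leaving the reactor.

0.77

C reacted = 0.597 × 766.7 = 457.7 mol; ν_C = −1, so ξ = 457.7/1 = 457.7 mol.
Outlet amounts (n = n₀ + ν ξ):
  C: 766.7 − 1(457.7) = 309
  A: 5471 − 3(457.7) = 4098
  B: 0 + 2(457.7) = 915.4
Total out = 5322 mol; y_A = 4098 / 5322 = 0.7699.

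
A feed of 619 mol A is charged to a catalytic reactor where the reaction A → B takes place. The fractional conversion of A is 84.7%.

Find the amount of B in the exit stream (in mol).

524 mol

A reacted = 0.847 × 619 = 524.3 mol; ν_A = −1, so ξ = 524.3/1 = 524.3 mol.
Outlet amounts (n = n₀ + ν ξ):
  A: 619 − 1(524.3) = 94.71
  B: 0 + 1(524.3) = 524.3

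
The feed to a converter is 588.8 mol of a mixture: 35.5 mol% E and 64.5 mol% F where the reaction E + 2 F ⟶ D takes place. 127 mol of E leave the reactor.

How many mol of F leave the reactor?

216 mol

For E: n = n₀ − 1ξ → 127 = 209 − 1ξ, giving ξ = 82.02 mol.
Outlet amounts (n = n₀ + ν ξ):
  E: 209 − 1(82.02) = 127
  F: 379.8 − 2(82.02) = 215.7
  D: 0 + 1(82.02) = 82.02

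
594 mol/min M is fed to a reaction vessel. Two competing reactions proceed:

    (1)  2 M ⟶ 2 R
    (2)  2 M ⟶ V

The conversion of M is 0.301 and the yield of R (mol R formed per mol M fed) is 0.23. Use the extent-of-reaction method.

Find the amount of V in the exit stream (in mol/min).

21.1 mol/min

Yield of R: 2ξ₁ / 594 = 0.23 → ξ₁ = 68.31 mol/min.
Conversion of M: 2ξ₁ + 2ξ₂ = 0.301 × 594 = 178.8 → ξ₂ = 21.09 mol/min.
Outlet amounts (n = n₀ + Σ ν·ξ):
  M: 594 − 2(68.31) − 2(21.09) = 415.2
  R: 0 + 2(68.31) = 136.6
  V: 0 + 1(21.09) = 21.09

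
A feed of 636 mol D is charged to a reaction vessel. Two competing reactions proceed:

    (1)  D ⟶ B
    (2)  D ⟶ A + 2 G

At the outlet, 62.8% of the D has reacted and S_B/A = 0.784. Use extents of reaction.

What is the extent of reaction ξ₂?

Conversion of D: D consumed = 0.628 × 636 = 399.4 mol = 1ξ₁ + 1ξ₂.
Selectivity: 1ξ₁ / (1ξ₂) = 0.784 → ξ₁ = 0.784 ξ₂.
Substitute: (1·0.784 + 1) ξ₂ = 399.4 → ξ₂ = 223.9 mol, ξ₁ = 175.5 mol.
Outlet amounts (n = n₀ + Σ ν·ξ):
  D: 636 − 1(175.5) − 1(223.9) = 236.6
  B: 0 + 1(175.5) = 175.5
  A: 0 + 1(223.9) = 223.9
  G: 0 + 2(223.9) = 447.8

ξ₂ = 224 mol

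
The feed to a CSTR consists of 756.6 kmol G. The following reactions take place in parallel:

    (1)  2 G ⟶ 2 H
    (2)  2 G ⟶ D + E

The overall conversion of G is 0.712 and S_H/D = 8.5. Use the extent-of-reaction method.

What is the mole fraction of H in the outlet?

Conversion of G: G consumed = 0.712 × 756.6 = 538.7 kmol = 2ξ₁ + 2ξ₂.
Selectivity: 2ξ₁ / (1ξ₂) = 8.5 → ξ₁ = 4.25 ξ₂.
Substitute: (2·4.25 + 2) ξ₂ = 538.7 → ξ₂ = 51.3 kmol, ξ₁ = 218 kmol.
Outlet amounts (n = n₀ + Σ ν·ξ):
  G: 756.6 − 2(218) − 2(51.3) = 217.9
  H: 0 + 2(218) = 436.1
  D: 0 + 1(51.3) = 51.3
  E: 0 + 1(51.3) = 51.3
Total out = 756.6 kmol; y_H = 436.1 / 756.6 = 0.5764.

0.576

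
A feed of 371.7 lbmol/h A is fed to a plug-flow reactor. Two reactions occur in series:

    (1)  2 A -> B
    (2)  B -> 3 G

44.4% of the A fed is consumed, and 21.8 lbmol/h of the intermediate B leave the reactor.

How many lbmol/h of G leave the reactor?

182 lbmol/h

Conversion of A: A consumed = 2ξ₁ = 0.444 × 371.7 → ξ₁ = 82.52 lbmol/h.
B balance: n_B = 0 + 1ξ₁ − 1ξ₂ = 21.8 → ξ₂ = (1·82.52 − 21.8)/1 = 60.72 lbmol/h.
Outlet amounts (n = n₀ + Σ ν·ξ):
  A: 371.7 − 2(82.52) = 206.7
  B: 0 + 1(82.52) − 1(60.72) = 21.8
  G: 0 + 3(60.72) = 182.2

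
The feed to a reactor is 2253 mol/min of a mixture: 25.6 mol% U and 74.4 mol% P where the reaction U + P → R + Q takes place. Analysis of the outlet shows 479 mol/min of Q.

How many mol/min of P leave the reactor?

1200 mol/min

For Q: n = n₀ + 1ξ → 479 = 0 + 1ξ, giving ξ = 479 mol/min.
Outlet amounts (n = n₀ + ν ξ):
  U: 576.8 − 1(479) = 97.77
  P: 1676 − 1(479) = 1197
  R: 0 + 1(479) = 479
  Q: 0 + 1(479) = 479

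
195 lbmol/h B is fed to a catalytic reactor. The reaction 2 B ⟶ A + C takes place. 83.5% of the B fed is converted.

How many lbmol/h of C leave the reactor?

B reacted = 0.835 × 195 = 162.8 lbmol/h; ν_B = −2, so ξ = 162.8/2 = 81.41 lbmol/h.
Outlet amounts (n = n₀ + ν ξ):
  B: 195 − 2(81.41) = 32.18
  A: 0 + 1(81.41) = 81.41
  C: 0 + 1(81.41) = 81.41

81.4 lbmol/h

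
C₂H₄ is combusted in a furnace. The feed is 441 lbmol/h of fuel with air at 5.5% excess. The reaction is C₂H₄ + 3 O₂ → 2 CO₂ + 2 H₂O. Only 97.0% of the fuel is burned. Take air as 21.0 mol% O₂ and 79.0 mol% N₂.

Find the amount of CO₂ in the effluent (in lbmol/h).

856 lbmol/h

Stoichiometric O₂ = 3 × 441 = 1323 lbmol/h; O₂ fed = 1323 × 1.055 = 1396 lbmol/h.
N₂ fed = 1396 × 79/21 = 5251 lbmol/h.
Fuel reacted = 0.97 × 441 → ξ = 427.8 lbmol/h.
Outlet (n = n₀ + ν ξ):
  C₂H₄: 441 − 1(427.8) = 13.23
  O₂: 1396 − 3(427.8) = 112.5
  N₂: 5251 (inert)
  CO₂: 0 + 2(427.8) = 855.5
  H₂O: 0 + 2(427.8) = 855.5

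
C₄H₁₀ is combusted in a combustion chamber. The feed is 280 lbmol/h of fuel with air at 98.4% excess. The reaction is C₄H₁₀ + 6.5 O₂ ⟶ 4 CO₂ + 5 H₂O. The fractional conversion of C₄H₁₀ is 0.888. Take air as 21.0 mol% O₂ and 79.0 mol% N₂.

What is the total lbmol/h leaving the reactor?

17800 lbmol/h

Stoichiometric O₂ = 6.5 × 280 = 1820 lbmol/h; O₂ fed = 1820 × 1.984 = 3611 lbmol/h.
N₂ fed = 3611 × 79/21 = 13580 lbmol/h.
Fuel reacted = 0.888 × 280 → ξ = 248.6 lbmol/h.
Outlet (n = n₀ + ν ξ):
  C₄H₁₀: 280 − 1(248.6) = 31.36
  O₂: 3611 − 6.5(248.6) = 1995
  N₂: 13580 (inert)
  CO₂: 0 + 4(248.6) = 994.6
  H₂O: 0 + 5(248.6) = 1243
Total out = 31.36 + 1995 + 13580 + 994.6 + 1243 = 17850 lbmol/h.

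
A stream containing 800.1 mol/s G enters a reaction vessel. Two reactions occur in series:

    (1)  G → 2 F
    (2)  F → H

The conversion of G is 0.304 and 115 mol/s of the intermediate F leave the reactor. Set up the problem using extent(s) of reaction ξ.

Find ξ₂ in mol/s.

ξ₂ = 371 mol/s

Conversion of G: G consumed = 1ξ₁ = 0.304 × 800.1 → ξ₁ = 243.2 mol/s.
F balance: n_F = 0 + 2ξ₁ − 1ξ₂ = 115 → ξ₂ = (2·243.2 − 115)/1 = 371.5 mol/s.
Outlet amounts (n = n₀ + Σ ν·ξ):
  G: 800.1 − 1(243.2) = 556.9
  F: 0 + 2(243.2) − 1(371.5) = 115
  H: 0 + 1(371.5) = 371.5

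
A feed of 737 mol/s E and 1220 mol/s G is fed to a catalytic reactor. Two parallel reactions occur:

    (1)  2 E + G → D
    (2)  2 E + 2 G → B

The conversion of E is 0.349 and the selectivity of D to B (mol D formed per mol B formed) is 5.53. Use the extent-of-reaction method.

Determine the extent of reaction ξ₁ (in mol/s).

Conversion of E: E consumed = 0.349 × 737 = 257.2 mol/s = 2ξ₁ + 2ξ₂.
Selectivity: 1ξ₁ / (1ξ₂) = 5.53 → ξ₁ = 5.53 ξ₂.
Substitute: (2·5.53 + 2) ξ₂ = 257.2 → ξ₂ = 19.69 mol/s, ξ₁ = 108.9 mol/s.
Outlet amounts (n = n₀ + Σ ν·ξ):
  E: 737 − 2(108.9) − 2(19.69) = 479.8
  G: 1220 − 1(108.9) − 2(19.69) = 1072
  D: 0 + 1(108.9) = 108.9
  B: 0 + 1(19.69) = 19.69

ξ₁ = 109 mol/s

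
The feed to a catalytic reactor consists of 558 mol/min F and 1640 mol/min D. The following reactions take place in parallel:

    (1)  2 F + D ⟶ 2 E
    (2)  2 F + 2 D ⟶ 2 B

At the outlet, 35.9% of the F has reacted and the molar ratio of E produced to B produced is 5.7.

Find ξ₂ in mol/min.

ξ₂ = 14.9 mol/min

Conversion of F: F consumed = 0.359 × 558 = 200.3 mol/min = 2ξ₁ + 2ξ₂.
Selectivity: 2ξ₁ / (2ξ₂) = 5.7 → ξ₁ = 5.7 ξ₂.
Substitute: (2·5.7 + 2) ξ₂ = 200.3 → ξ₂ = 14.95 mol/min, ξ₁ = 85.21 mol/min.
Outlet amounts (n = n₀ + Σ ν·ξ):
  F: 558 − 2(85.21) − 2(14.95) = 357.7
  D: 1640 − 1(85.21) − 2(14.95) = 1525
  E: 0 + 2(85.21) = 170.4
  B: 0 + 2(14.95) = 29.9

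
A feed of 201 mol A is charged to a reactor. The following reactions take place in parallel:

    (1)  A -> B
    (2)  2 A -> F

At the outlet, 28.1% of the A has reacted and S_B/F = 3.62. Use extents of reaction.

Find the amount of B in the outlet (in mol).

Conversion of A: A consumed = 0.281 × 201 = 56.48 mol = 1ξ₁ + 2ξ₂.
Selectivity: 1ξ₁ / (1ξ₂) = 3.62 → ξ₁ = 3.62 ξ₂.
Substitute: (1·3.62 + 2) ξ₂ = 56.48 → ξ₂ = 10.05 mol, ξ₁ = 36.38 mol.
Outlet amounts (n = n₀ + Σ ν·ξ):
  A: 201 − 1(36.38) − 2(10.05) = 144.5
  B: 0 + 1(36.38) = 36.38
  F: 0 + 1(10.05) = 10.05

36.4 mol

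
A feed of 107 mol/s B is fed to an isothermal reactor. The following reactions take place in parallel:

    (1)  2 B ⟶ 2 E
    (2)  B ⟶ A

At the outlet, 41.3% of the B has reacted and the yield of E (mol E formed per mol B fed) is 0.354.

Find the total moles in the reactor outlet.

107 mol/s

Yield of E: 2ξ₁ / 107 = 0.354 → ξ₁ = 18.94 mol/s.
Conversion of B: 2ξ₁ + 1ξ₂ = 0.413 × 107 = 44.19 → ξ₂ = 6.313 mol/s.
Outlet amounts (n = n₀ + Σ ν·ξ):
  B: 107 − 2(18.94) − 1(6.313) = 62.81
  E: 0 + 2(18.94) = 37.88
  A: 0 + 1(6.313) = 6.313
Total out = 62.81 + 37.88 + 6.313 = 107 mol/s.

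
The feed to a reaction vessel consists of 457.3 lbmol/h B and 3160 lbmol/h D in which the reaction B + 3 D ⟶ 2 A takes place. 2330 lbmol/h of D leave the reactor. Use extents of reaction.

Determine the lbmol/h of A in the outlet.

For D: n = n₀ − 3ξ → 2330 = 3160 − 3ξ, giving ξ = 276.7 lbmol/h.
Outlet amounts (n = n₀ + ν ξ):
  B: 457.3 − 1(276.7) = 180.6
  D: 3160 − 3(276.7) = 2330
  A: 0 + 2(276.7) = 553.3

553 lbmol/h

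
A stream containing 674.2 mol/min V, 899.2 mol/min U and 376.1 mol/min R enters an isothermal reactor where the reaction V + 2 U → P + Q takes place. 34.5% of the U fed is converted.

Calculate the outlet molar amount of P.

U reacted = 0.345 × 899.2 = 310.2 mol/min; ν_U = −2, so ξ = 310.2/2 = 155.1 mol/min.
Outlet amounts (n = n₀ + ν ξ):
  V: 674.2 − 1(155.1) = 519.1
  U: 899.2 − 2(155.1) = 589
  P: 0 + 1(155.1) = 155.1
  Q: 0 + 1(155.1) = 155.1
  R: 376.1 (inert)

155 mol/min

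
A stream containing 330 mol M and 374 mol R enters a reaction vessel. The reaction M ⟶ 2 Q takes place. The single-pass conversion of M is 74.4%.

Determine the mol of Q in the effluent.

M reacted = 0.744 × 330 = 245.5 mol; ν_M = −1, so ξ = 245.5/1 = 245.5 mol.
Outlet amounts (n = n₀ + ν ξ):
  M: 330 − 1(245.5) = 84.48
  Q: 0 + 2(245.5) = 491
  R: 374 (inert)

491 mol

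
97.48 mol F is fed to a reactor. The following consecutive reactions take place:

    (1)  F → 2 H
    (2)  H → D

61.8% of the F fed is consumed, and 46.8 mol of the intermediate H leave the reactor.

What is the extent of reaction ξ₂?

ξ₂ = 73.7 mol

Conversion of F: F consumed = 1ξ₁ = 0.618 × 97.48 → ξ₁ = 60.24 mol.
H balance: n_H = 0 + 2ξ₁ − 1ξ₂ = 46.8 → ξ₂ = (2·60.24 − 46.8)/1 = 73.69 mol.
Outlet amounts (n = n₀ + Σ ν·ξ):
  F: 97.48 − 1(60.24) = 37.24
  H: 0 + 2(60.24) − 1(73.69) = 46.8
  D: 0 + 1(73.69) = 73.69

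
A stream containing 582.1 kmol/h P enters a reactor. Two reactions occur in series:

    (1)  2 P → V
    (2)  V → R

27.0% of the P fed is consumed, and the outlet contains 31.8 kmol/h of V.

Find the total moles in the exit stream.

504 kmol/h

Conversion of P: P consumed = 2ξ₁ = 0.27 × 582.1 → ξ₁ = 78.58 kmol/h.
V balance: n_V = 0 + 1ξ₁ − 1ξ₂ = 31.8 → ξ₂ = (1·78.58 − 31.8)/1 = 46.78 kmol/h.
Outlet amounts (n = n₀ + Σ ν·ξ):
  P: 582.1 − 2(78.58) = 424.9
  V: 0 + 1(78.58) − 1(46.78) = 31.8
  R: 0 + 1(46.78) = 46.78
Total out = 424.9 + 31.8 + 46.78 = 503.5 kmol/h.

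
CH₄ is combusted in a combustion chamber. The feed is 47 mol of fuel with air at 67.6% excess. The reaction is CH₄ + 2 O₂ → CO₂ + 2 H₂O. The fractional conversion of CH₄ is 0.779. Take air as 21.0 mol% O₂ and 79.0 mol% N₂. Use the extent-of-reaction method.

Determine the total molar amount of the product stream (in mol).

Stoichiometric O₂ = 2 × 47 = 94 mol; O₂ fed = 94 × 1.676 = 157.5 mol.
N₂ fed = 157.5 × 79/21 = 592.7 mol.
Fuel reacted = 0.779 × 47 → ξ = 36.61 mol.
Outlet (n = n₀ + ν ξ):
  CH₄: 47 − 1(36.61) = 10.39
  O₂: 157.5 − 2(36.61) = 84.32
  N₂: 592.7 (inert)
  CO₂: 0 + 1(36.61) = 36.61
  H₂O: 0 + 2(36.61) = 73.23
Total out = 10.39 + 84.32 + 592.7 + 36.61 + 73.23 = 797.2 mol.

797 mol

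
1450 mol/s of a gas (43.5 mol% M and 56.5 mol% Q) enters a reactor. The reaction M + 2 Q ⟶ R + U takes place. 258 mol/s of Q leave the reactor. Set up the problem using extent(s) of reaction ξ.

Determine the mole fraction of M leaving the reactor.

0.299

For Q: n = n₀ − 2ξ → 258 = 819.2 − 2ξ, giving ξ = 280.6 mol/s.
Outlet amounts (n = n₀ + ν ξ):
  M: 630.8 − 1(280.6) = 350.1
  Q: 819.2 − 2(280.6) = 258
  R: 0 + 1(280.6) = 280.6
  U: 0 + 1(280.6) = 280.6
Total out = 1169 mol/s; y_M = 350.1 / 1169 = 0.2994.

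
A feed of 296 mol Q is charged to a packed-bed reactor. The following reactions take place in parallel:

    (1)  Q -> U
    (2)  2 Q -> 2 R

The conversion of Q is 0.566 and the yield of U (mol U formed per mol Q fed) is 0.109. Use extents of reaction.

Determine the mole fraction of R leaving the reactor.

Yield of U: 1ξ₁ / 296 = 0.109 → ξ₁ = 32.26 mol.
Conversion of Q: 1ξ₁ + 2ξ₂ = 0.566 × 296 = 167.5 → ξ₂ = 67.64 mol.
Outlet amounts (n = n₀ + Σ ν·ξ):
  Q: 296 − 1(32.26) − 2(67.64) = 128.5
  U: 0 + 1(32.26) = 32.26
  R: 0 + 2(67.64) = 135.3
Total out = 296 mol; y_R = 135.3 / 296 = 0.457.

0.457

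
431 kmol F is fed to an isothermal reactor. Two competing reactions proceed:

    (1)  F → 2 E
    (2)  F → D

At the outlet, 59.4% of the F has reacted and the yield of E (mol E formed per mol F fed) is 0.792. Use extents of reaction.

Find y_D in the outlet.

Yield of E: 2ξ₁ / 431 = 0.792 → ξ₁ = 170.7 kmol.
Conversion of F: 1ξ₁ + 1ξ₂ = 0.594 × 431 = 256 → ξ₂ = 85.34 kmol.
Outlet amounts (n = n₀ + Σ ν·ξ):
  F: 431 − 1(170.7) − 1(85.34) = 175
  E: 0 + 2(170.7) = 341.4
  D: 0 + 1(85.34) = 85.34
Total out = 601.7 kmol; y_D = 85.34 / 601.7 = 0.1418.

0.142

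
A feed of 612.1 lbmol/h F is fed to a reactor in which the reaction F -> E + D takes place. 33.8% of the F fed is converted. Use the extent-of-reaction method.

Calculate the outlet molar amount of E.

F reacted = 0.338 × 612.1 = 206.9 lbmol/h; ν_F = −1, so ξ = 206.9/1 = 206.9 lbmol/h.
Outlet amounts (n = n₀ + ν ξ):
  F: 612.1 − 1(206.9) = 405.2
  E: 0 + 1(206.9) = 206.9
  D: 0 + 1(206.9) = 206.9

207 lbmol/h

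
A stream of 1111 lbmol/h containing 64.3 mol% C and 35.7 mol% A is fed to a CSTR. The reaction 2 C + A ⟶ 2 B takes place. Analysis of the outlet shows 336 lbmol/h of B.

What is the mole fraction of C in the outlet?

For B: n = n₀ + 2ξ → 336 = 0 + 2ξ, giving ξ = 168 lbmol/h.
Outlet amounts (n = n₀ + ν ξ):
  C: 714.4 − 2(168) = 378.4
  A: 396.6 − 1(168) = 228.6
  B: 0 + 2(168) = 336
Total out = 943 lbmol/h; y_C = 378.4 / 943 = 0.4012.

0.401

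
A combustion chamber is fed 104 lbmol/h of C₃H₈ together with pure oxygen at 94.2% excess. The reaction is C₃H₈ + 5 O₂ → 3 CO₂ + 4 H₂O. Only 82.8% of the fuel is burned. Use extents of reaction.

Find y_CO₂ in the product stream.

Stoichiometric O₂ = 5 × 104 = 520 lbmol/h; O₂ fed = 520 × 1.942 = 1010 lbmol/h.
Fuel reacted = 0.828 × 104 → ξ = 86.11 lbmol/h.
Outlet (n = n₀ + ν ξ):
  C₃H₈: 104 − 1(86.11) = 17.89
  O₂: 1010 − 5(86.11) = 579.3
  CO₂: 0 + 3(86.11) = 258.3
  H₂O: 0 + 4(86.11) = 344.4
Total out = 1200 lbmol/h; y_CO₂ = 258.3 / 1200 = 0.2153.

0.215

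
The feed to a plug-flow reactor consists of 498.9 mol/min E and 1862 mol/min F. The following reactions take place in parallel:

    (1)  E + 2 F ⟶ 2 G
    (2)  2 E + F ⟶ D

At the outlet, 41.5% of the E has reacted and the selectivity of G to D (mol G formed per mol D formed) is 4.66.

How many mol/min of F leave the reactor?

1590 mol/min

Conversion of E: E consumed = 0.415 × 498.9 = 207 mol/min = 1ξ₁ + 2ξ₂.
Selectivity: 2ξ₁ / (1ξ₂) = 4.66 → ξ₁ = 2.33 ξ₂.
Substitute: (1·2.33 + 2) ξ₂ = 207 → ξ₂ = 47.82 mol/min, ξ₁ = 111.4 mol/min.
Outlet amounts (n = n₀ + Σ ν·ξ):
  E: 498.9 − 1(111.4) − 2(47.82) = 291.9
  F: 1862 − 2(111.4) − 1(47.82) = 1591
  G: 0 + 2(111.4) = 222.8
  D: 0 + 1(47.82) = 47.82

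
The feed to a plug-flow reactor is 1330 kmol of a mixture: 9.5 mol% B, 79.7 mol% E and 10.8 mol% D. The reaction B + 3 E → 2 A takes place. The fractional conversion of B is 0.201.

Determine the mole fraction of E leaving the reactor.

B reacted = 0.201 × 126.3 = 25.4 kmol; ν_B = −1, so ξ = 25.4/1 = 25.4 kmol.
Outlet amounts (n = n₀ + ν ξ):
  B: 126.3 − 1(25.4) = 101
  E: 1060 − 3(25.4) = 983.8
  A: 0 + 2(25.4) = 50.79
  D: 143.6 (inert)
Total out = 1279 kmol; y_E = 983.8 / 1279 = 0.7691.

0.769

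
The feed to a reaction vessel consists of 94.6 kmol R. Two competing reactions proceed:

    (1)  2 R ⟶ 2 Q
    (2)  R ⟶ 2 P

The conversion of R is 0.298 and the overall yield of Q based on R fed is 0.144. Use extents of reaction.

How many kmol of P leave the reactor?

29.1 kmol

Yield of Q: 2ξ₁ / 94.6 = 0.144 → ξ₁ = 6.811 kmol.
Conversion of R: 2ξ₁ + 1ξ₂ = 0.298 × 94.6 = 28.19 → ξ₂ = 14.57 kmol.
Outlet amounts (n = n₀ + Σ ν·ξ):
  R: 94.6 − 2(6.811) − 1(14.57) = 66.41
  Q: 0 + 2(6.811) = 13.62
  P: 0 + 2(14.57) = 29.14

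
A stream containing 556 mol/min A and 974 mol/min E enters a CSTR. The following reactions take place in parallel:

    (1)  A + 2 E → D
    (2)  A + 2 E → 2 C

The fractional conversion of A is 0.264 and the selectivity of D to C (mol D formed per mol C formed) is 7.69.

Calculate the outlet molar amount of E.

Conversion of A: A consumed = 0.264 × 556 = 146.8 mol/min = 1ξ₁ + 1ξ₂.
Selectivity: 1ξ₁ / (2ξ₂) = 7.69 → ξ₁ = 15.38 ξ₂.
Substitute: (1·15.38 + 1) ξ₂ = 146.8 → ξ₂ = 8.961 mol/min, ξ₁ = 137.8 mol/min.
Outlet amounts (n = n₀ + Σ ν·ξ):
  A: 556 − 1(137.8) − 1(8.961) = 409.2
  E: 974 − 2(137.8) − 2(8.961) = 680.4
  D: 0 + 1(137.8) = 137.8
  C: 0 + 2(8.961) = 17.92

680 mol/min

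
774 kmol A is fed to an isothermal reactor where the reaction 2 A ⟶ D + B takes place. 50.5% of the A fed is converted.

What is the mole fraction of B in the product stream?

0.253

A reacted = 0.505 × 774 = 390.9 kmol; ν_A = −2, so ξ = 390.9/2 = 195.4 kmol.
Outlet amounts (n = n₀ + ν ξ):
  A: 774 − 2(195.4) = 383.1
  D: 0 + 1(195.4) = 195.4
  B: 0 + 1(195.4) = 195.4
Total out = 774 kmol; y_B = 195.4 / 774 = 0.2525.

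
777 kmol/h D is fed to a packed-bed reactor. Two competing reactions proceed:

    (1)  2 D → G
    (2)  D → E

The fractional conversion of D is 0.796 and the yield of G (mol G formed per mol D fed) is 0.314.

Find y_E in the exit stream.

Yield of G: 1ξ₁ / 777 = 0.314 → ξ₁ = 244 kmol/h.
Conversion of D: 2ξ₁ + 1ξ₂ = 0.796 × 777 = 618.5 → ξ₂ = 130.5 kmol/h.
Outlet amounts (n = n₀ + Σ ν·ξ):
  D: 777 − 2(244) − 1(130.5) = 158.5
  G: 0 + 1(244) = 244
  E: 0 + 1(130.5) = 130.5
Total out = 533 kmol/h; y_E = 130.5 / 533 = 0.2449.

0.245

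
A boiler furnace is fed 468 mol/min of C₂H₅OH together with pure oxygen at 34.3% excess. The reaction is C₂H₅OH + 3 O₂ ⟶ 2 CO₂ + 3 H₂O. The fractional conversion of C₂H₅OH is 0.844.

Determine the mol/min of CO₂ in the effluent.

Stoichiometric O₂ = 3 × 468 = 1404 mol/min; O₂ fed = 1404 × 1.343 = 1886 mol/min.
Fuel reacted = 0.844 × 468 → ξ = 395 mol/min.
Outlet (n = n₀ + ν ξ):
  C₂H₅OH: 468 − 1(395) = 73.01
  O₂: 1886 − 3(395) = 700.6
  CO₂: 0 + 2(395) = 790
  H₂O: 0 + 3(395) = 1185

790 mol/min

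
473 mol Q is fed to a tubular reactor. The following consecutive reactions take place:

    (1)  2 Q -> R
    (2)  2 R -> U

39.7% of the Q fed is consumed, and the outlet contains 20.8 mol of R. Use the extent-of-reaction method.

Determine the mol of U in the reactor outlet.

Conversion of Q: Q consumed = 2ξ₁ = 0.397 × 473 → ξ₁ = 93.89 mol.
R balance: n_R = 0 + 1ξ₁ − 2ξ₂ = 20.8 → ξ₂ = (1·93.89 − 20.8)/2 = 36.55 mol.
Outlet amounts (n = n₀ + Σ ν·ξ):
  Q: 473 − 2(93.89) = 285.2
  R: 0 + 1(93.89) − 2(36.55) = 20.8
  U: 0 + 1(36.55) = 36.55

36.5 mol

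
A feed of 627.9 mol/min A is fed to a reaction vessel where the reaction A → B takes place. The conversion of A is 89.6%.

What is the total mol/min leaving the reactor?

628 mol/min

A reacted = 0.896 × 627.9 = 562.6 mol/min; ν_A = −1, so ξ = 562.6/1 = 562.6 mol/min.
Outlet amounts (n = n₀ + ν ξ):
  A: 627.9 − 1(562.6) = 65.3
  B: 0 + 1(562.6) = 562.6
Total out = 65.3 + 562.6 = 627.9 mol/min.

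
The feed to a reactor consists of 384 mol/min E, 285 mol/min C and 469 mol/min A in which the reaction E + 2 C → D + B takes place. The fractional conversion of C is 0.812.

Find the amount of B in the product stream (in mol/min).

116 mol/min

C reacted = 0.812 × 285 = 231.4 mol/min; ν_C = −2, so ξ = 231.4/2 = 115.7 mol/min.
Outlet amounts (n = n₀ + ν ξ):
  E: 384 − 1(115.7) = 268.3
  C: 285 − 2(115.7) = 53.58
  D: 0 + 1(115.7) = 115.7
  B: 0 + 1(115.7) = 115.7
  A: 469 (inert)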